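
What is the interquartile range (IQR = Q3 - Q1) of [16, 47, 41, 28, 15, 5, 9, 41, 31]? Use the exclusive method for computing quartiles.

29

Step 1: Sort the data: [5, 9, 15, 16, 28, 31, 41, 41, 47]
Step 2: n = 9
Step 3: Using the exclusive quartile method:
  Q1 = 12
  Q2 (median) = 28
  Q3 = 41
  IQR = Q3 - Q1 = 41 - 12 = 29
Step 4: IQR = 29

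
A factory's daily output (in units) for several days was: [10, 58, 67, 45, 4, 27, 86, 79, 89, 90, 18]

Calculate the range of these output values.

86

Step 1: Identify the maximum value: max = 90
Step 2: Identify the minimum value: min = 4
Step 3: Range = max - min = 90 - 4 = 86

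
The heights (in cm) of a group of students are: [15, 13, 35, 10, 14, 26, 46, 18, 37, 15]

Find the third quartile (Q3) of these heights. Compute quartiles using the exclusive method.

35.5

Step 1: Sort the data: [10, 13, 14, 15, 15, 18, 26, 35, 37, 46]
Step 2: n = 10
Step 3: Using the exclusive quartile method:
  Q1 = 13.75
  Q2 (median) = 16.5
  Q3 = 35.5
  IQR = Q3 - Q1 = 35.5 - 13.75 = 21.75
Step 4: Q3 = 35.5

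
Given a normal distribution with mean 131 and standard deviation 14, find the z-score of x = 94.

-2.6429

Step 1: Recall the z-score formula: z = (x - mu) / sigma
Step 2: Substitute values: z = (94 - 131) / 14
Step 3: z = -37 / 14 = -2.6429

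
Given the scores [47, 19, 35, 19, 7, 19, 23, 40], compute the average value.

26.125

Step 1: Sum all values: 47 + 19 + 35 + 19 + 7 + 19 + 23 + 40 = 209
Step 2: Count the number of values: n = 8
Step 3: Mean = sum / n = 209 / 8 = 26.125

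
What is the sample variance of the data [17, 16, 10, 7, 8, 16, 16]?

18.8095

Step 1: Compute the mean: (17 + 16 + 10 + 7 + 8 + 16 + 16) / 7 = 12.8571
Step 2: Compute squared deviations from the mean:
  (17 - 12.8571)^2 = 17.1633
  (16 - 12.8571)^2 = 9.8776
  (10 - 12.8571)^2 = 8.1633
  (7 - 12.8571)^2 = 34.3061
  (8 - 12.8571)^2 = 23.5918
  (16 - 12.8571)^2 = 9.8776
  (16 - 12.8571)^2 = 9.8776
Step 3: Sum of squared deviations = 112.8571
Step 4: Sample variance = 112.8571 / 6 = 18.8095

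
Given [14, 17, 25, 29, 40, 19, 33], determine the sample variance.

87.5714

Step 1: Compute the mean: (14 + 17 + 25 + 29 + 40 + 19 + 33) / 7 = 25.2857
Step 2: Compute squared deviations from the mean:
  (14 - 25.2857)^2 = 127.3673
  (17 - 25.2857)^2 = 68.6531
  (25 - 25.2857)^2 = 0.0816
  (29 - 25.2857)^2 = 13.7959
  (40 - 25.2857)^2 = 216.5102
  (19 - 25.2857)^2 = 39.5102
  (33 - 25.2857)^2 = 59.5102
Step 3: Sum of squared deviations = 525.4286
Step 4: Sample variance = 525.4286 / 6 = 87.5714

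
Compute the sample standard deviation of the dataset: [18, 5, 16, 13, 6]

5.8566

Step 1: Compute the mean: 11.6
Step 2: Sum of squared deviations from the mean: 137.2
Step 3: Sample variance = 137.2 / 4 = 34.3
Step 4: Standard deviation = sqrt(34.3) = 5.8566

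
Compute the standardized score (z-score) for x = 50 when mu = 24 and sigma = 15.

1.7333

Step 1: Recall the z-score formula: z = (x - mu) / sigma
Step 2: Substitute values: z = (50 - 24) / 15
Step 3: z = 26 / 15 = 1.7333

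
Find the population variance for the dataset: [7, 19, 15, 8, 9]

21.44

Step 1: Compute the mean: (7 + 19 + 15 + 8 + 9) / 5 = 11.6
Step 2: Compute squared deviations from the mean:
  (7 - 11.6)^2 = 21.16
  (19 - 11.6)^2 = 54.76
  (15 - 11.6)^2 = 11.56
  (8 - 11.6)^2 = 12.96
  (9 - 11.6)^2 = 6.76
Step 3: Sum of squared deviations = 107.2
Step 4: Population variance = 107.2 / 5 = 21.44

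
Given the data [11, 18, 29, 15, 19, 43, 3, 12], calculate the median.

16.5

Step 1: Sort the data in ascending order: [3, 11, 12, 15, 18, 19, 29, 43]
Step 2: The number of values is n = 8.
Step 3: Since n is even, the median is the average of positions 4 and 5:
  Median = (15 + 18) / 2 = 16.5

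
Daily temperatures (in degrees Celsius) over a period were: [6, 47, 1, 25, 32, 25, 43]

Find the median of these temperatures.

25

Step 1: Sort the data in ascending order: [1, 6, 25, 25, 32, 43, 47]
Step 2: The number of values is n = 7.
Step 3: Since n is odd, the median is the middle value at position 4: 25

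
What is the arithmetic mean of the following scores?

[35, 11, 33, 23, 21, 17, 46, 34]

27.5

Step 1: Sum all values: 35 + 11 + 33 + 23 + 21 + 17 + 46 + 34 = 220
Step 2: Count the number of values: n = 8
Step 3: Mean = sum / n = 220 / 8 = 27.5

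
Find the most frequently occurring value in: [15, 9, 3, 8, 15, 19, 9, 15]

15

Step 1: Count the frequency of each value:
  3: appears 1 time(s)
  8: appears 1 time(s)
  9: appears 2 time(s)
  15: appears 3 time(s)
  19: appears 1 time(s)
Step 2: The value 15 appears most frequently (3 times).
Step 3: Mode = 15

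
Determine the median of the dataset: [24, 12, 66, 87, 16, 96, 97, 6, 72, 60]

63

Step 1: Sort the data in ascending order: [6, 12, 16, 24, 60, 66, 72, 87, 96, 97]
Step 2: The number of values is n = 10.
Step 3: Since n is even, the median is the average of positions 5 and 6:
  Median = (60 + 66) / 2 = 63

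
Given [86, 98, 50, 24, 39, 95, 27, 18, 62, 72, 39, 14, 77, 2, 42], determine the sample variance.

936.8095

Step 1: Compute the mean: (86 + 98 + 50 + 24 + 39 + 95 + 27 + 18 + 62 + 72 + 39 + 14 + 77 + 2 + 42) / 15 = 49.6667
Step 2: Compute squared deviations from the mean:
  (86 - 49.6667)^2 = 1320.1111
  (98 - 49.6667)^2 = 2336.1111
  (50 - 49.6667)^2 = 0.1111
  (24 - 49.6667)^2 = 658.7778
  (39 - 49.6667)^2 = 113.7778
  (95 - 49.6667)^2 = 2055.1111
  (27 - 49.6667)^2 = 513.7778
  (18 - 49.6667)^2 = 1002.7778
  (62 - 49.6667)^2 = 152.1111
  (72 - 49.6667)^2 = 498.7778
  (39 - 49.6667)^2 = 113.7778
  (14 - 49.6667)^2 = 1272.1111
  (77 - 49.6667)^2 = 747.1111
  (2 - 49.6667)^2 = 2272.1111
  (42 - 49.6667)^2 = 58.7778
Step 3: Sum of squared deviations = 13115.3333
Step 4: Sample variance = 13115.3333 / 14 = 936.8095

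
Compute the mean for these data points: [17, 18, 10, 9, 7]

12.2

Step 1: Sum all values: 17 + 18 + 10 + 9 + 7 = 61
Step 2: Count the number of values: n = 5
Step 3: Mean = sum / n = 61 / 5 = 12.2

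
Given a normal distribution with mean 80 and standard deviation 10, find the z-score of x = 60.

-2

Step 1: Recall the z-score formula: z = (x - mu) / sigma
Step 2: Substitute values: z = (60 - 80) / 10
Step 3: z = -20 / 10 = -2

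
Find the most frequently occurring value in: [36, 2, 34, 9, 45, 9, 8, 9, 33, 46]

9

Step 1: Count the frequency of each value:
  2: appears 1 time(s)
  8: appears 1 time(s)
  9: appears 3 time(s)
  33: appears 1 time(s)
  34: appears 1 time(s)
  36: appears 1 time(s)
  45: appears 1 time(s)
  46: appears 1 time(s)
Step 2: The value 9 appears most frequently (3 times).
Step 3: Mode = 9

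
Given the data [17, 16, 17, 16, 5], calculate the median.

16

Step 1: Sort the data in ascending order: [5, 16, 16, 17, 17]
Step 2: The number of values is n = 5.
Step 3: Since n is odd, the median is the middle value at position 3: 16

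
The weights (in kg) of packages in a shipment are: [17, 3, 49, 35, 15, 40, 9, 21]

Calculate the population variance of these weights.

225.7344

Step 1: Compute the mean: (17 + 3 + 49 + 35 + 15 + 40 + 9 + 21) / 8 = 23.625
Step 2: Compute squared deviations from the mean:
  (17 - 23.625)^2 = 43.8906
  (3 - 23.625)^2 = 425.3906
  (49 - 23.625)^2 = 643.8906
  (35 - 23.625)^2 = 129.3906
  (15 - 23.625)^2 = 74.3906
  (40 - 23.625)^2 = 268.1406
  (9 - 23.625)^2 = 213.8906
  (21 - 23.625)^2 = 6.8906
Step 3: Sum of squared deviations = 1805.875
Step 4: Population variance = 1805.875 / 8 = 225.7344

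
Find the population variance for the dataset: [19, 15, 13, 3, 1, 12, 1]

46.4082

Step 1: Compute the mean: (19 + 15 + 13 + 3 + 1 + 12 + 1) / 7 = 9.1429
Step 2: Compute squared deviations from the mean:
  (19 - 9.1429)^2 = 97.1633
  (15 - 9.1429)^2 = 34.3061
  (13 - 9.1429)^2 = 14.8776
  (3 - 9.1429)^2 = 37.7347
  (1 - 9.1429)^2 = 66.3061
  (12 - 9.1429)^2 = 8.1633
  (1 - 9.1429)^2 = 66.3061
Step 3: Sum of squared deviations = 324.8571
Step 4: Population variance = 324.8571 / 7 = 46.4082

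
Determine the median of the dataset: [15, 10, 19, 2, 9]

10

Step 1: Sort the data in ascending order: [2, 9, 10, 15, 19]
Step 2: The number of values is n = 5.
Step 3: Since n is odd, the median is the middle value at position 3: 10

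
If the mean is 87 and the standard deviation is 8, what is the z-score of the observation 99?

1.5

Step 1: Recall the z-score formula: z = (x - mu) / sigma
Step 2: Substitute values: z = (99 - 87) / 8
Step 3: z = 12 / 8 = 1.5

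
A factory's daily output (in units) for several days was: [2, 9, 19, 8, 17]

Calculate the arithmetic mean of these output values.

11

Step 1: Sum all values: 2 + 9 + 19 + 8 + 17 = 55
Step 2: Count the number of values: n = 5
Step 3: Mean = sum / n = 55 / 5 = 11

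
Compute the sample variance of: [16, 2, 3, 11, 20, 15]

53.3667

Step 1: Compute the mean: (16 + 2 + 3 + 11 + 20 + 15) / 6 = 11.1667
Step 2: Compute squared deviations from the mean:
  (16 - 11.1667)^2 = 23.3611
  (2 - 11.1667)^2 = 84.0278
  (3 - 11.1667)^2 = 66.6944
  (11 - 11.1667)^2 = 0.0278
  (20 - 11.1667)^2 = 78.0278
  (15 - 11.1667)^2 = 14.6944
Step 3: Sum of squared deviations = 266.8333
Step 4: Sample variance = 266.8333 / 5 = 53.3667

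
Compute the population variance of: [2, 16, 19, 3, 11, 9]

38.6667

Step 1: Compute the mean: (2 + 16 + 19 + 3 + 11 + 9) / 6 = 10
Step 2: Compute squared deviations from the mean:
  (2 - 10)^2 = 64
  (16 - 10)^2 = 36
  (19 - 10)^2 = 81
  (3 - 10)^2 = 49
  (11 - 10)^2 = 1
  (9 - 10)^2 = 1
Step 3: Sum of squared deviations = 232
Step 4: Population variance = 232 / 6 = 38.6667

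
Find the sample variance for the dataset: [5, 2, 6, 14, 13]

27.5

Step 1: Compute the mean: (5 + 2 + 6 + 14 + 13) / 5 = 8
Step 2: Compute squared deviations from the mean:
  (5 - 8)^2 = 9
  (2 - 8)^2 = 36
  (6 - 8)^2 = 4
  (14 - 8)^2 = 36
  (13 - 8)^2 = 25
Step 3: Sum of squared deviations = 110
Step 4: Sample variance = 110 / 4 = 27.5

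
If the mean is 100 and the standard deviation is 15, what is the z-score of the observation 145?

3

Step 1: Recall the z-score formula: z = (x - mu) / sigma
Step 2: Substitute values: z = (145 - 100) / 15
Step 3: z = 45 / 15 = 3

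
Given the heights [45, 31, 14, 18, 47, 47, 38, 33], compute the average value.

34.125

Step 1: Sum all values: 45 + 31 + 14 + 18 + 47 + 47 + 38 + 33 = 273
Step 2: Count the number of values: n = 8
Step 3: Mean = sum / n = 273 / 8 = 34.125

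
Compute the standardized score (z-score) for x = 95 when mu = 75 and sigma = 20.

1

Step 1: Recall the z-score formula: z = (x - mu) / sigma
Step 2: Substitute values: z = (95 - 75) / 20
Step 3: z = 20 / 20 = 1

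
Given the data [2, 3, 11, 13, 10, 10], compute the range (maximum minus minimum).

11

Step 1: Identify the maximum value: max = 13
Step 2: Identify the minimum value: min = 2
Step 3: Range = max - min = 13 - 2 = 11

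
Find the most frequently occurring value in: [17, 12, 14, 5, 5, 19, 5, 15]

5

Step 1: Count the frequency of each value:
  5: appears 3 time(s)
  12: appears 1 time(s)
  14: appears 1 time(s)
  15: appears 1 time(s)
  17: appears 1 time(s)
  19: appears 1 time(s)
Step 2: The value 5 appears most frequently (3 times).
Step 3: Mode = 5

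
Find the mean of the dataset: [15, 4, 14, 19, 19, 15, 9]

13.5714

Step 1: Sum all values: 15 + 4 + 14 + 19 + 19 + 15 + 9 = 95
Step 2: Count the number of values: n = 7
Step 3: Mean = sum / n = 95 / 7 = 13.5714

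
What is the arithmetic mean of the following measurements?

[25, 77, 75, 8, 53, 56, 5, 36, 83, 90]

50.8

Step 1: Sum all values: 25 + 77 + 75 + 8 + 53 + 56 + 5 + 36 + 83 + 90 = 508
Step 2: Count the number of values: n = 10
Step 3: Mean = sum / n = 508 / 10 = 50.8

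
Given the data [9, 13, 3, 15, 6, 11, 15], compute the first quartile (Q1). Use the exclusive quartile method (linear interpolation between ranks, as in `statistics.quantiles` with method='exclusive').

6

Step 1: Sort the data: [3, 6, 9, 11, 13, 15, 15]
Step 2: n = 7
Step 3: Using the exclusive quartile method:
  Q1 = 6
  Q2 (median) = 11
  Q3 = 15
  IQR = Q3 - Q1 = 15 - 6 = 9
Step 4: Q1 = 6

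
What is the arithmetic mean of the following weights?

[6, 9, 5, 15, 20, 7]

10.3333

Step 1: Sum all values: 6 + 9 + 5 + 15 + 20 + 7 = 62
Step 2: Count the number of values: n = 6
Step 3: Mean = sum / n = 62 / 6 = 10.3333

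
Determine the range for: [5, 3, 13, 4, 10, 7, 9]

10

Step 1: Identify the maximum value: max = 13
Step 2: Identify the minimum value: min = 3
Step 3: Range = max - min = 13 - 3 = 10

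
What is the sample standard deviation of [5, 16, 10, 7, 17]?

5.3385

Step 1: Compute the mean: 11
Step 2: Sum of squared deviations from the mean: 114
Step 3: Sample variance = 114 / 4 = 28.5
Step 4: Standard deviation = sqrt(28.5) = 5.3385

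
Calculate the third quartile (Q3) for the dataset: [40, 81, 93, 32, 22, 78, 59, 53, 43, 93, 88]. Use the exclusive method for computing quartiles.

88

Step 1: Sort the data: [22, 32, 40, 43, 53, 59, 78, 81, 88, 93, 93]
Step 2: n = 11
Step 3: Using the exclusive quartile method:
  Q1 = 40
  Q2 (median) = 59
  Q3 = 88
  IQR = Q3 - Q1 = 88 - 40 = 48
Step 4: Q3 = 88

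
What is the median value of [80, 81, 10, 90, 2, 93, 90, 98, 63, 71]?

80.5

Step 1: Sort the data in ascending order: [2, 10, 63, 71, 80, 81, 90, 90, 93, 98]
Step 2: The number of values is n = 10.
Step 3: Since n is even, the median is the average of positions 5 and 6:
  Median = (80 + 81) / 2 = 80.5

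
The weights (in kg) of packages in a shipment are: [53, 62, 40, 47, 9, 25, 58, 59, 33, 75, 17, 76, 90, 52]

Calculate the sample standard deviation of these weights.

23.1962

Step 1: Compute the mean: 49.7143
Step 2: Sum of squared deviations from the mean: 6994.8571
Step 3: Sample variance = 6994.8571 / 13 = 538.0659
Step 4: Standard deviation = sqrt(538.0659) = 23.1962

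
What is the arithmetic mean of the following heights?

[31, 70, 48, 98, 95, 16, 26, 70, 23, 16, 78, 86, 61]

55.2308

Step 1: Sum all values: 31 + 70 + 48 + 98 + 95 + 16 + 26 + 70 + 23 + 16 + 78 + 86 + 61 = 718
Step 2: Count the number of values: n = 13
Step 3: Mean = sum / n = 718 / 13 = 55.2308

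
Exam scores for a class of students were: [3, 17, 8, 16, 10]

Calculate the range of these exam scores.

14

Step 1: Identify the maximum value: max = 17
Step 2: Identify the minimum value: min = 3
Step 3: Range = max - min = 17 - 3 = 14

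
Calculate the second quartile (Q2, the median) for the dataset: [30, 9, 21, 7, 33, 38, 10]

21

Step 1: Sort the data: [7, 9, 10, 21, 30, 33, 38]
Step 2: n = 7
Step 3: Q2 is the median. Since n is odd, it is the middle value at position 4: 21
Step 4: Q2 = 21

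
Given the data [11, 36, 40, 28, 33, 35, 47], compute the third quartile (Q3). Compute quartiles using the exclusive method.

40

Step 1: Sort the data: [11, 28, 33, 35, 36, 40, 47]
Step 2: n = 7
Step 3: Using the exclusive quartile method:
  Q1 = 28
  Q2 (median) = 35
  Q3 = 40
  IQR = Q3 - Q1 = 40 - 28 = 12
Step 4: Q3 = 40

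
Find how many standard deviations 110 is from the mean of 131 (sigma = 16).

-1.3125

Step 1: Recall the z-score formula: z = (x - mu) / sigma
Step 2: Substitute values: z = (110 - 131) / 16
Step 3: z = -21 / 16 = -1.3125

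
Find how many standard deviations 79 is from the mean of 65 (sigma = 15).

0.9333

Step 1: Recall the z-score formula: z = (x - mu) / sigma
Step 2: Substitute values: z = (79 - 65) / 15
Step 3: z = 14 / 15 = 0.9333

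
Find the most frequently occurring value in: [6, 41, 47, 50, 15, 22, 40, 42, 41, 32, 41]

41

Step 1: Count the frequency of each value:
  6: appears 1 time(s)
  15: appears 1 time(s)
  22: appears 1 time(s)
  32: appears 1 time(s)
  40: appears 1 time(s)
  41: appears 3 time(s)
  42: appears 1 time(s)
  47: appears 1 time(s)
  50: appears 1 time(s)
Step 2: The value 41 appears most frequently (3 times).
Step 3: Mode = 41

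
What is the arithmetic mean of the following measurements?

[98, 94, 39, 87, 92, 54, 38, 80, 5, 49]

63.6

Step 1: Sum all values: 98 + 94 + 39 + 87 + 92 + 54 + 38 + 80 + 5 + 49 = 636
Step 2: Count the number of values: n = 10
Step 3: Mean = sum / n = 636 / 10 = 63.6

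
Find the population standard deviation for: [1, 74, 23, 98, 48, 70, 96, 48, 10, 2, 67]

33.9942

Step 1: Compute the mean: 48.8182
Step 2: Sum of squared deviations from the mean: 12711.6364
Step 3: Population variance = 12711.6364 / 11 = 1155.6033
Step 4: Standard deviation = sqrt(1155.6033) = 33.9942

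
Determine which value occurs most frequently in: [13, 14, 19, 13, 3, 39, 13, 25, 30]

13

Step 1: Count the frequency of each value:
  3: appears 1 time(s)
  13: appears 3 time(s)
  14: appears 1 time(s)
  19: appears 1 time(s)
  25: appears 1 time(s)
  30: appears 1 time(s)
  39: appears 1 time(s)
Step 2: The value 13 appears most frequently (3 times).
Step 3: Mode = 13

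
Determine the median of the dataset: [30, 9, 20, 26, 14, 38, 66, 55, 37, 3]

28

Step 1: Sort the data in ascending order: [3, 9, 14, 20, 26, 30, 37, 38, 55, 66]
Step 2: The number of values is n = 10.
Step 3: Since n is even, the median is the average of positions 5 and 6:
  Median = (26 + 30) / 2 = 28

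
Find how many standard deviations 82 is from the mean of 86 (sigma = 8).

-0.5

Step 1: Recall the z-score formula: z = (x - mu) / sigma
Step 2: Substitute values: z = (82 - 86) / 8
Step 3: z = -4 / 8 = -0.5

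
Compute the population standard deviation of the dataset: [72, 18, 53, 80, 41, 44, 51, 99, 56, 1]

27.1118

Step 1: Compute the mean: 51.5
Step 2: Sum of squared deviations from the mean: 7350.5
Step 3: Population variance = 7350.5 / 10 = 735.05
Step 4: Standard deviation = sqrt(735.05) = 27.1118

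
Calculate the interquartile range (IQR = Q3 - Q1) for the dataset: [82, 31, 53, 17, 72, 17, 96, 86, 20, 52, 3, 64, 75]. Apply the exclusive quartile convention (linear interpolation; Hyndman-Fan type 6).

60

Step 1: Sort the data: [3, 17, 17, 20, 31, 52, 53, 64, 72, 75, 82, 86, 96]
Step 2: n = 13
Step 3: Using the exclusive quartile method:
  Q1 = 18.5
  Q2 (median) = 53
  Q3 = 78.5
  IQR = Q3 - Q1 = 78.5 - 18.5 = 60
Step 4: IQR = 60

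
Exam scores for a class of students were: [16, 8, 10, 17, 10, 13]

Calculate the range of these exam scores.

9

Step 1: Identify the maximum value: max = 17
Step 2: Identify the minimum value: min = 8
Step 3: Range = max - min = 17 - 8 = 9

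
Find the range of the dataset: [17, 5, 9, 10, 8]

12

Step 1: Identify the maximum value: max = 17
Step 2: Identify the minimum value: min = 5
Step 3: Range = max - min = 17 - 5 = 12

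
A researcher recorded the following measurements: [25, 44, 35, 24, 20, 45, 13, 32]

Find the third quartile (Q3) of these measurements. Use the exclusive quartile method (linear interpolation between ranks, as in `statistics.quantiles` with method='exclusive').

41.75

Step 1: Sort the data: [13, 20, 24, 25, 32, 35, 44, 45]
Step 2: n = 8
Step 3: Using the exclusive quartile method:
  Q1 = 21
  Q2 (median) = 28.5
  Q3 = 41.75
  IQR = Q3 - Q1 = 41.75 - 21 = 20.75
Step 4: Q3 = 41.75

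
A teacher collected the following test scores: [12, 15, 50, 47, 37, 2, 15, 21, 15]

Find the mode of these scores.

15

Step 1: Count the frequency of each value:
  2: appears 1 time(s)
  12: appears 1 time(s)
  15: appears 3 time(s)
  21: appears 1 time(s)
  37: appears 1 time(s)
  47: appears 1 time(s)
  50: appears 1 time(s)
Step 2: The value 15 appears most frequently (3 times).
Step 3: Mode = 15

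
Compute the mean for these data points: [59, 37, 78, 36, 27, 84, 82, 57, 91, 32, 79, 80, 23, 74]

59.9286

Step 1: Sum all values: 59 + 37 + 78 + 36 + 27 + 84 + 82 + 57 + 91 + 32 + 79 + 80 + 23 + 74 = 839
Step 2: Count the number of values: n = 14
Step 3: Mean = sum / n = 839 / 14 = 59.9286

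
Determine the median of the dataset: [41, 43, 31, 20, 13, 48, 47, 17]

36

Step 1: Sort the data in ascending order: [13, 17, 20, 31, 41, 43, 47, 48]
Step 2: The number of values is n = 8.
Step 3: Since n is even, the median is the average of positions 4 and 5:
  Median = (31 + 41) / 2 = 36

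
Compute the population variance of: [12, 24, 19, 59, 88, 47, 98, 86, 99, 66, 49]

910.6942

Step 1: Compute the mean: (12 + 24 + 19 + 59 + 88 + 47 + 98 + 86 + 99 + 66 + 49) / 11 = 58.8182
Step 2: Compute squared deviations from the mean:
  (12 - 58.8182)^2 = 2191.9421
  (24 - 58.8182)^2 = 1212.3058
  (19 - 58.8182)^2 = 1585.4876
  (59 - 58.8182)^2 = 0.0331
  (88 - 58.8182)^2 = 851.5785
  (47 - 58.8182)^2 = 139.6694
  (98 - 58.8182)^2 = 1535.2149
  (86 - 58.8182)^2 = 738.8512
  (99 - 58.8182)^2 = 1614.5785
  (66 - 58.8182)^2 = 51.5785
  (49 - 58.8182)^2 = 96.3967
Step 3: Sum of squared deviations = 10017.6364
Step 4: Population variance = 10017.6364 / 11 = 910.6942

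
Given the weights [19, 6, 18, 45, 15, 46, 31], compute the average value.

25.7143

Step 1: Sum all values: 19 + 6 + 18 + 45 + 15 + 46 + 31 = 180
Step 2: Count the number of values: n = 7
Step 3: Mean = sum / n = 180 / 7 = 25.7143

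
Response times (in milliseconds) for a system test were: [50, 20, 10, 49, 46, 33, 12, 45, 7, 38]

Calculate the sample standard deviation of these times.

17.1853

Step 1: Compute the mean: 31
Step 2: Sum of squared deviations from the mean: 2658
Step 3: Sample variance = 2658 / 9 = 295.3333
Step 4: Standard deviation = sqrt(295.3333) = 17.1853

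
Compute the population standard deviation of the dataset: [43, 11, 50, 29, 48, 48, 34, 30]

12.4693

Step 1: Compute the mean: 36.625
Step 2: Sum of squared deviations from the mean: 1243.875
Step 3: Population variance = 1243.875 / 8 = 155.4844
Step 4: Standard deviation = sqrt(155.4844) = 12.4693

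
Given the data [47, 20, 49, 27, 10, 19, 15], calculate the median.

20

Step 1: Sort the data in ascending order: [10, 15, 19, 20, 27, 47, 49]
Step 2: The number of values is n = 7.
Step 3: Since n is odd, the median is the middle value at position 4: 20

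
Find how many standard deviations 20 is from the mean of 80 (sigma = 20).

-3

Step 1: Recall the z-score formula: z = (x - mu) / sigma
Step 2: Substitute values: z = (20 - 80) / 20
Step 3: z = -60 / 20 = -3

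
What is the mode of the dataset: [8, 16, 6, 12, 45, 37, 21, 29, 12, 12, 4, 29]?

12

Step 1: Count the frequency of each value:
  4: appears 1 time(s)
  6: appears 1 time(s)
  8: appears 1 time(s)
  12: appears 3 time(s)
  16: appears 1 time(s)
  21: appears 1 time(s)
  29: appears 2 time(s)
  37: appears 1 time(s)
  45: appears 1 time(s)
Step 2: The value 12 appears most frequently (3 times).
Step 3: Mode = 12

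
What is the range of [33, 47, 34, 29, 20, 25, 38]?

27

Step 1: Identify the maximum value: max = 47
Step 2: Identify the minimum value: min = 20
Step 3: Range = max - min = 47 - 20 = 27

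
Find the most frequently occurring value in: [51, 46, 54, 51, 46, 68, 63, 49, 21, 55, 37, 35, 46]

46

Step 1: Count the frequency of each value:
  21: appears 1 time(s)
  35: appears 1 time(s)
  37: appears 1 time(s)
  46: appears 3 time(s)
  49: appears 1 time(s)
  51: appears 2 time(s)
  54: appears 1 time(s)
  55: appears 1 time(s)
  63: appears 1 time(s)
  68: appears 1 time(s)
Step 2: The value 46 appears most frequently (3 times).
Step 3: Mode = 46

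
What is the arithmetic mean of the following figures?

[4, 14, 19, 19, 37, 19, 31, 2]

18.125

Step 1: Sum all values: 4 + 14 + 19 + 19 + 37 + 19 + 31 + 2 = 145
Step 2: Count the number of values: n = 8
Step 3: Mean = sum / n = 145 / 8 = 18.125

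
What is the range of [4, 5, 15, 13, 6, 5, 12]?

11

Step 1: Identify the maximum value: max = 15
Step 2: Identify the minimum value: min = 4
Step 3: Range = max - min = 15 - 4 = 11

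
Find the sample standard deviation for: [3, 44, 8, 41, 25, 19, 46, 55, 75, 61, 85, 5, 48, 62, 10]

26.3082

Step 1: Compute the mean: 39.1333
Step 2: Sum of squared deviations from the mean: 9689.7333
Step 3: Sample variance = 9689.7333 / 14 = 692.1238
Step 4: Standard deviation = sqrt(692.1238) = 26.3082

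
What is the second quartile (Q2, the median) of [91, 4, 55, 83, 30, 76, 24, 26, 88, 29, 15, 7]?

29.5

Step 1: Sort the data: [4, 7, 15, 24, 26, 29, 30, 55, 76, 83, 88, 91]
Step 2: n = 12
Step 3: Q2 is the median. Since n is even, it is the average of the values at positions 6 and 7:
  Q2 = (29 + 30) / 2 = 29.5
Step 4: Q2 = 29.5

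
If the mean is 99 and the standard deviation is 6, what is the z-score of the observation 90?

-1.5

Step 1: Recall the z-score formula: z = (x - mu) / sigma
Step 2: Substitute values: z = (90 - 99) / 6
Step 3: z = -9 / 6 = -1.5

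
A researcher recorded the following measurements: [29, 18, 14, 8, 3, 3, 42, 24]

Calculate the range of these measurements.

39

Step 1: Identify the maximum value: max = 42
Step 2: Identify the minimum value: min = 3
Step 3: Range = max - min = 42 - 3 = 39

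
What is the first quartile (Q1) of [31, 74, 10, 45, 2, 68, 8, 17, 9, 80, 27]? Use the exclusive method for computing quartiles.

9

Step 1: Sort the data: [2, 8, 9, 10, 17, 27, 31, 45, 68, 74, 80]
Step 2: n = 11
Step 3: Using the exclusive quartile method:
  Q1 = 9
  Q2 (median) = 27
  Q3 = 68
  IQR = Q3 - Q1 = 68 - 9 = 59
Step 4: Q1 = 9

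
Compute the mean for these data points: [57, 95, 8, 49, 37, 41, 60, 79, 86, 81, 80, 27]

58.3333

Step 1: Sum all values: 57 + 95 + 8 + 49 + 37 + 41 + 60 + 79 + 86 + 81 + 80 + 27 = 700
Step 2: Count the number of values: n = 12
Step 3: Mean = sum / n = 700 / 12 = 58.3333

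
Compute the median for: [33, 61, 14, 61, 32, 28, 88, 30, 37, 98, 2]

33

Step 1: Sort the data in ascending order: [2, 14, 28, 30, 32, 33, 37, 61, 61, 88, 98]
Step 2: The number of values is n = 11.
Step 3: Since n is odd, the median is the middle value at position 6: 33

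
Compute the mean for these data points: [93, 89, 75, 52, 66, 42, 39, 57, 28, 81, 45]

60.6364

Step 1: Sum all values: 93 + 89 + 75 + 52 + 66 + 42 + 39 + 57 + 28 + 81 + 45 = 667
Step 2: Count the number of values: n = 11
Step 3: Mean = sum / n = 667 / 11 = 60.6364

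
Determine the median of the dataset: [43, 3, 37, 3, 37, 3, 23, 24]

23.5

Step 1: Sort the data in ascending order: [3, 3, 3, 23, 24, 37, 37, 43]
Step 2: The number of values is n = 8.
Step 3: Since n is even, the median is the average of positions 4 and 5:
  Median = (23 + 24) / 2 = 23.5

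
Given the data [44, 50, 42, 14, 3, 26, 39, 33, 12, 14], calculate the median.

29.5

Step 1: Sort the data in ascending order: [3, 12, 14, 14, 26, 33, 39, 42, 44, 50]
Step 2: The number of values is n = 10.
Step 3: Since n is even, the median is the average of positions 5 and 6:
  Median = (26 + 33) / 2 = 29.5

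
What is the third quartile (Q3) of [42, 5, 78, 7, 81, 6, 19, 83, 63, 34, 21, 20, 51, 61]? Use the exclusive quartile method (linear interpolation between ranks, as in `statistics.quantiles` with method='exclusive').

66.75

Step 1: Sort the data: [5, 6, 7, 19, 20, 21, 34, 42, 51, 61, 63, 78, 81, 83]
Step 2: n = 14
Step 3: Using the exclusive quartile method:
  Q1 = 16
  Q2 (median) = 38
  Q3 = 66.75
  IQR = Q3 - Q1 = 66.75 - 16 = 50.75
Step 4: Q3 = 66.75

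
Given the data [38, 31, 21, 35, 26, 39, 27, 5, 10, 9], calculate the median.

26.5

Step 1: Sort the data in ascending order: [5, 9, 10, 21, 26, 27, 31, 35, 38, 39]
Step 2: The number of values is n = 10.
Step 3: Since n is even, the median is the average of positions 5 and 6:
  Median = (26 + 27) / 2 = 26.5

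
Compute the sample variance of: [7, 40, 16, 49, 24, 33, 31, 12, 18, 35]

178.0556

Step 1: Compute the mean: (7 + 40 + 16 + 49 + 24 + 33 + 31 + 12 + 18 + 35) / 10 = 26.5
Step 2: Compute squared deviations from the mean:
  (7 - 26.5)^2 = 380.25
  (40 - 26.5)^2 = 182.25
  (16 - 26.5)^2 = 110.25
  (49 - 26.5)^2 = 506.25
  (24 - 26.5)^2 = 6.25
  (33 - 26.5)^2 = 42.25
  (31 - 26.5)^2 = 20.25
  (12 - 26.5)^2 = 210.25
  (18 - 26.5)^2 = 72.25
  (35 - 26.5)^2 = 72.25
Step 3: Sum of squared deviations = 1602.5
Step 4: Sample variance = 1602.5 / 9 = 178.0556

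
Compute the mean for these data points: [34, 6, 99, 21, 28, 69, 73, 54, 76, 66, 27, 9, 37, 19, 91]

47.2667

Step 1: Sum all values: 34 + 6 + 99 + 21 + 28 + 69 + 73 + 54 + 76 + 66 + 27 + 9 + 37 + 19 + 91 = 709
Step 2: Count the number of values: n = 15
Step 3: Mean = sum / n = 709 / 15 = 47.2667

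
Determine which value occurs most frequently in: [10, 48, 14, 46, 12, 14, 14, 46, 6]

14

Step 1: Count the frequency of each value:
  6: appears 1 time(s)
  10: appears 1 time(s)
  12: appears 1 time(s)
  14: appears 3 time(s)
  46: appears 2 time(s)
  48: appears 1 time(s)
Step 2: The value 14 appears most frequently (3 times).
Step 3: Mode = 14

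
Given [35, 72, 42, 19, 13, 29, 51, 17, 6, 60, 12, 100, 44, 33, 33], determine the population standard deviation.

24.4553

Step 1: Compute the mean: 37.7333
Step 2: Sum of squared deviations from the mean: 8970.9333
Step 3: Population variance = 8970.9333 / 15 = 598.0622
Step 4: Standard deviation = sqrt(598.0622) = 24.4553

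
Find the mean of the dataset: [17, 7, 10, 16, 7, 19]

12.6667

Step 1: Sum all values: 17 + 7 + 10 + 16 + 7 + 19 = 76
Step 2: Count the number of values: n = 6
Step 3: Mean = sum / n = 76 / 6 = 12.6667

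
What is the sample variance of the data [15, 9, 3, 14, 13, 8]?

20.6667

Step 1: Compute the mean: (15 + 9 + 3 + 14 + 13 + 8) / 6 = 10.3333
Step 2: Compute squared deviations from the mean:
  (15 - 10.3333)^2 = 21.7778
  (9 - 10.3333)^2 = 1.7778
  (3 - 10.3333)^2 = 53.7778
  (14 - 10.3333)^2 = 13.4444
  (13 - 10.3333)^2 = 7.1111
  (8 - 10.3333)^2 = 5.4444
Step 3: Sum of squared deviations = 103.3333
Step 4: Sample variance = 103.3333 / 5 = 20.6667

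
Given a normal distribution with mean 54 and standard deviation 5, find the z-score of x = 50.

-0.8

Step 1: Recall the z-score formula: z = (x - mu) / sigma
Step 2: Substitute values: z = (50 - 54) / 5
Step 3: z = -4 / 5 = -0.8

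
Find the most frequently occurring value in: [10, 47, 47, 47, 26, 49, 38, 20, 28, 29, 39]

47

Step 1: Count the frequency of each value:
  10: appears 1 time(s)
  20: appears 1 time(s)
  26: appears 1 time(s)
  28: appears 1 time(s)
  29: appears 1 time(s)
  38: appears 1 time(s)
  39: appears 1 time(s)
  47: appears 3 time(s)
  49: appears 1 time(s)
Step 2: The value 47 appears most frequently (3 times).
Step 3: Mode = 47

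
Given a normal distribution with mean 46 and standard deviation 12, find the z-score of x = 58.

1

Step 1: Recall the z-score formula: z = (x - mu) / sigma
Step 2: Substitute values: z = (58 - 46) / 12
Step 3: z = 12 / 12 = 1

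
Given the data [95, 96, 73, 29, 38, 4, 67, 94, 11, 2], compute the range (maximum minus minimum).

94

Step 1: Identify the maximum value: max = 96
Step 2: Identify the minimum value: min = 2
Step 3: Range = max - min = 96 - 2 = 94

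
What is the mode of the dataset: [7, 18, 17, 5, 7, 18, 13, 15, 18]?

18

Step 1: Count the frequency of each value:
  5: appears 1 time(s)
  7: appears 2 time(s)
  13: appears 1 time(s)
  15: appears 1 time(s)
  17: appears 1 time(s)
  18: appears 3 time(s)
Step 2: The value 18 appears most frequently (3 times).
Step 3: Mode = 18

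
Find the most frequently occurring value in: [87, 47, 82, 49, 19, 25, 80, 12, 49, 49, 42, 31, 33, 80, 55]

49

Step 1: Count the frequency of each value:
  12: appears 1 time(s)
  19: appears 1 time(s)
  25: appears 1 time(s)
  31: appears 1 time(s)
  33: appears 1 time(s)
  42: appears 1 time(s)
  47: appears 1 time(s)
  49: appears 3 time(s)
  55: appears 1 time(s)
  80: appears 2 time(s)
  82: appears 1 time(s)
  87: appears 1 time(s)
Step 2: The value 49 appears most frequently (3 times).
Step 3: Mode = 49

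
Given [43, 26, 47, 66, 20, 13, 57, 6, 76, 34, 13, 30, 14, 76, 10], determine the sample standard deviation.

24.2304

Step 1: Compute the mean: 35.4
Step 2: Sum of squared deviations from the mean: 8219.6
Step 3: Sample variance = 8219.6 / 14 = 587.1143
Step 4: Standard deviation = sqrt(587.1143) = 24.2304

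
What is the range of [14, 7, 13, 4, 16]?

12

Step 1: Identify the maximum value: max = 16
Step 2: Identify the minimum value: min = 4
Step 3: Range = max - min = 16 - 4 = 12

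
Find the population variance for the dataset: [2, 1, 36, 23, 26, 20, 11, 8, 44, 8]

188.69

Step 1: Compute the mean: (2 + 1 + 36 + 23 + 26 + 20 + 11 + 8 + 44 + 8) / 10 = 17.9
Step 2: Compute squared deviations from the mean:
  (2 - 17.9)^2 = 252.81
  (1 - 17.9)^2 = 285.61
  (36 - 17.9)^2 = 327.61
  (23 - 17.9)^2 = 26.01
  (26 - 17.9)^2 = 65.61
  (20 - 17.9)^2 = 4.41
  (11 - 17.9)^2 = 47.61
  (8 - 17.9)^2 = 98.01
  (44 - 17.9)^2 = 681.21
  (8 - 17.9)^2 = 98.01
Step 3: Sum of squared deviations = 1886.9
Step 4: Population variance = 1886.9 / 10 = 188.69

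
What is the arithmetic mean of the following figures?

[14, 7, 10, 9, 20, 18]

13

Step 1: Sum all values: 14 + 7 + 10 + 9 + 20 + 18 = 78
Step 2: Count the number of values: n = 6
Step 3: Mean = sum / n = 78 / 6 = 13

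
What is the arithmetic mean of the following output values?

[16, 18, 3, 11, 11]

11.8

Step 1: Sum all values: 16 + 18 + 3 + 11 + 11 = 59
Step 2: Count the number of values: n = 5
Step 3: Mean = sum / n = 59 / 5 = 11.8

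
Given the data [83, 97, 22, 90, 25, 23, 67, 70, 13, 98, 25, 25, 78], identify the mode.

25

Step 1: Count the frequency of each value:
  13: appears 1 time(s)
  22: appears 1 time(s)
  23: appears 1 time(s)
  25: appears 3 time(s)
  67: appears 1 time(s)
  70: appears 1 time(s)
  78: appears 1 time(s)
  83: appears 1 time(s)
  90: appears 1 time(s)
  97: appears 1 time(s)
  98: appears 1 time(s)
Step 2: The value 25 appears most frequently (3 times).
Step 3: Mode = 25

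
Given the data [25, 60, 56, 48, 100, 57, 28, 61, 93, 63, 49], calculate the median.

57

Step 1: Sort the data in ascending order: [25, 28, 48, 49, 56, 57, 60, 61, 63, 93, 100]
Step 2: The number of values is n = 11.
Step 3: Since n is odd, the median is the middle value at position 6: 57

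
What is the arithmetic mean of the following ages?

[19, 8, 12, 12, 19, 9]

13.1667

Step 1: Sum all values: 19 + 8 + 12 + 12 + 19 + 9 = 79
Step 2: Count the number of values: n = 6
Step 3: Mean = sum / n = 79 / 6 = 13.1667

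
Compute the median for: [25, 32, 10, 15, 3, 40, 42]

25

Step 1: Sort the data in ascending order: [3, 10, 15, 25, 32, 40, 42]
Step 2: The number of values is n = 7.
Step 3: Since n is odd, the median is the middle value at position 4: 25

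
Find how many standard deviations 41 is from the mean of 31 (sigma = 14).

0.7143

Step 1: Recall the z-score formula: z = (x - mu) / sigma
Step 2: Substitute values: z = (41 - 31) / 14
Step 3: z = 10 / 14 = 0.7143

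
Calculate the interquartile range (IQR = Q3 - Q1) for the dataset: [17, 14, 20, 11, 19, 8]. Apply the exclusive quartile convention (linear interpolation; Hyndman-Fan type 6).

9

Step 1: Sort the data: [8, 11, 14, 17, 19, 20]
Step 2: n = 6
Step 3: Using the exclusive quartile method:
  Q1 = 10.25
  Q2 (median) = 15.5
  Q3 = 19.25
  IQR = Q3 - Q1 = 19.25 - 10.25 = 9
Step 4: IQR = 9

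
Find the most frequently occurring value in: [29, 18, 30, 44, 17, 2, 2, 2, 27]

2

Step 1: Count the frequency of each value:
  2: appears 3 time(s)
  17: appears 1 time(s)
  18: appears 1 time(s)
  27: appears 1 time(s)
  29: appears 1 time(s)
  30: appears 1 time(s)
  44: appears 1 time(s)
Step 2: The value 2 appears most frequently (3 times).
Step 3: Mode = 2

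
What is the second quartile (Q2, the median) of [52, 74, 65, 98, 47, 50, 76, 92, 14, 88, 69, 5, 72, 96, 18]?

69

Step 1: Sort the data: [5, 14, 18, 47, 50, 52, 65, 69, 72, 74, 76, 88, 92, 96, 98]
Step 2: n = 15
Step 3: Q2 is the median. Since n is odd, it is the middle value at position 8: 69
Step 4: Q2 = 69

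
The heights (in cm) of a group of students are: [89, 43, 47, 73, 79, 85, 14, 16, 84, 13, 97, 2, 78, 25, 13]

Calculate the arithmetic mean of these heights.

50.5333

Step 1: Sum all values: 89 + 43 + 47 + 73 + 79 + 85 + 14 + 16 + 84 + 13 + 97 + 2 + 78 + 25 + 13 = 758
Step 2: Count the number of values: n = 15
Step 3: Mean = sum / n = 758 / 15 = 50.5333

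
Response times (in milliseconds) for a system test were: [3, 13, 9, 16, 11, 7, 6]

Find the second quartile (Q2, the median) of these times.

9

Step 1: Sort the data: [3, 6, 7, 9, 11, 13, 16]
Step 2: n = 7
Step 3: Q2 is the median. Since n is odd, it is the middle value at position 4: 9
Step 4: Q2 = 9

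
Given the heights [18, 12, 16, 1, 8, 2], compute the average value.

9.5

Step 1: Sum all values: 18 + 12 + 16 + 1 + 8 + 2 = 57
Step 2: Count the number of values: n = 6
Step 3: Mean = sum / n = 57 / 6 = 9.5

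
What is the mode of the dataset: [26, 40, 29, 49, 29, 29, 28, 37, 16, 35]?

29

Step 1: Count the frequency of each value:
  16: appears 1 time(s)
  26: appears 1 time(s)
  28: appears 1 time(s)
  29: appears 3 time(s)
  35: appears 1 time(s)
  37: appears 1 time(s)
  40: appears 1 time(s)
  49: appears 1 time(s)
Step 2: The value 29 appears most frequently (3 times).
Step 3: Mode = 29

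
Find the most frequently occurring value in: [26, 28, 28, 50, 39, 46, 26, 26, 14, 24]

26

Step 1: Count the frequency of each value:
  14: appears 1 time(s)
  24: appears 1 time(s)
  26: appears 3 time(s)
  28: appears 2 time(s)
  39: appears 1 time(s)
  46: appears 1 time(s)
  50: appears 1 time(s)
Step 2: The value 26 appears most frequently (3 times).
Step 3: Mode = 26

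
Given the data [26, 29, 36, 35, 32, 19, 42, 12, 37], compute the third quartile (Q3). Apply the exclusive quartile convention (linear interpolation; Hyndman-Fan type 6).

36.5

Step 1: Sort the data: [12, 19, 26, 29, 32, 35, 36, 37, 42]
Step 2: n = 9
Step 3: Using the exclusive quartile method:
  Q1 = 22.5
  Q2 (median) = 32
  Q3 = 36.5
  IQR = Q3 - Q1 = 36.5 - 22.5 = 14
Step 4: Q3 = 36.5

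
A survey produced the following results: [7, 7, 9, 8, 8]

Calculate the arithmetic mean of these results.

7.8

Step 1: Sum all values: 7 + 7 + 9 + 8 + 8 = 39
Step 2: Count the number of values: n = 5
Step 3: Mean = sum / n = 39 / 5 = 7.8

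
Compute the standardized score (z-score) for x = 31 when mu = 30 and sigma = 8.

0.125

Step 1: Recall the z-score formula: z = (x - mu) / sigma
Step 2: Substitute values: z = (31 - 30) / 8
Step 3: z = 1 / 8 = 0.125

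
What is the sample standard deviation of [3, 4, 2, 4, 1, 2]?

1.2111

Step 1: Compute the mean: 2.6667
Step 2: Sum of squared deviations from the mean: 7.3333
Step 3: Sample variance = 7.3333 / 5 = 1.4667
Step 4: Standard deviation = sqrt(1.4667) = 1.2111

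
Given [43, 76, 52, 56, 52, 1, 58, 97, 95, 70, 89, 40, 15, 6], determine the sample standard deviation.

30.9732

Step 1: Compute the mean: 53.5714
Step 2: Sum of squared deviations from the mean: 12471.4286
Step 3: Sample variance = 12471.4286 / 13 = 959.3407
Step 4: Standard deviation = sqrt(959.3407) = 30.9732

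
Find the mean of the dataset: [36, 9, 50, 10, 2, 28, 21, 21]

22.125

Step 1: Sum all values: 36 + 9 + 50 + 10 + 2 + 28 + 21 + 21 = 177
Step 2: Count the number of values: n = 8
Step 3: Mean = sum / n = 177 / 8 = 22.125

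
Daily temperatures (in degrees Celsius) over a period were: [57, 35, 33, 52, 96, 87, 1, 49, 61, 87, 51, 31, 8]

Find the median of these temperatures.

51

Step 1: Sort the data in ascending order: [1, 8, 31, 33, 35, 49, 51, 52, 57, 61, 87, 87, 96]
Step 2: The number of values is n = 13.
Step 3: Since n is odd, the median is the middle value at position 7: 51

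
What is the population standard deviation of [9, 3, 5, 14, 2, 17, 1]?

5.7747

Step 1: Compute the mean: 7.2857
Step 2: Sum of squared deviations from the mean: 233.4286
Step 3: Population variance = 233.4286 / 7 = 33.3469
Step 4: Standard deviation = sqrt(33.3469) = 5.7747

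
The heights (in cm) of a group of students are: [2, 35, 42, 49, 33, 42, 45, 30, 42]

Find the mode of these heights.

42

Step 1: Count the frequency of each value:
  2: appears 1 time(s)
  30: appears 1 time(s)
  33: appears 1 time(s)
  35: appears 1 time(s)
  42: appears 3 time(s)
  45: appears 1 time(s)
  49: appears 1 time(s)
Step 2: The value 42 appears most frequently (3 times).
Step 3: Mode = 42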